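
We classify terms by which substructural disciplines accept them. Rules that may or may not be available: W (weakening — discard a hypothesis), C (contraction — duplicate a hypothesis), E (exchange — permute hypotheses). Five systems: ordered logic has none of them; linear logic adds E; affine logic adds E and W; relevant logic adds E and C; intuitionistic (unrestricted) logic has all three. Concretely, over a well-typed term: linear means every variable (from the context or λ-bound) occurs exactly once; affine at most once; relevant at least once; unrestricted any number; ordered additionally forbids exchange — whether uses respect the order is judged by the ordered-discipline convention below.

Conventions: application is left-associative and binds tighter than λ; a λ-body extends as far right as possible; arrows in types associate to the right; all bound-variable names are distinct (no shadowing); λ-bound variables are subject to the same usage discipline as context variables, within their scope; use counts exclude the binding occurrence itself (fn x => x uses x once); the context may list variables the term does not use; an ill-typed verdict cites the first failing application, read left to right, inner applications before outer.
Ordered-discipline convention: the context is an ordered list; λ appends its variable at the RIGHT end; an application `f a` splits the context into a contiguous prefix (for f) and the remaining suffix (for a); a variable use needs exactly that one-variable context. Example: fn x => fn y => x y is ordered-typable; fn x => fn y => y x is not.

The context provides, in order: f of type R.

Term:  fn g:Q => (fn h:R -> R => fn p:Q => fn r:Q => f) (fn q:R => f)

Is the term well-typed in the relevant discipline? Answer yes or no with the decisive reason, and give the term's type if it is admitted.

no — g, h, p, r, q never used (weakening)
counts: f: 2×, g (bound): 0×, h (bound): 0×, p (bound): 0×, r (bound): 0×, q (bound): 0×
left-to-right use order: f, f
typing: ✓ — Q -> Q -> Q -> R
all disciplines: ordered ✗, linear ✗, affine ✗, relevant ✗, unrestricted ✓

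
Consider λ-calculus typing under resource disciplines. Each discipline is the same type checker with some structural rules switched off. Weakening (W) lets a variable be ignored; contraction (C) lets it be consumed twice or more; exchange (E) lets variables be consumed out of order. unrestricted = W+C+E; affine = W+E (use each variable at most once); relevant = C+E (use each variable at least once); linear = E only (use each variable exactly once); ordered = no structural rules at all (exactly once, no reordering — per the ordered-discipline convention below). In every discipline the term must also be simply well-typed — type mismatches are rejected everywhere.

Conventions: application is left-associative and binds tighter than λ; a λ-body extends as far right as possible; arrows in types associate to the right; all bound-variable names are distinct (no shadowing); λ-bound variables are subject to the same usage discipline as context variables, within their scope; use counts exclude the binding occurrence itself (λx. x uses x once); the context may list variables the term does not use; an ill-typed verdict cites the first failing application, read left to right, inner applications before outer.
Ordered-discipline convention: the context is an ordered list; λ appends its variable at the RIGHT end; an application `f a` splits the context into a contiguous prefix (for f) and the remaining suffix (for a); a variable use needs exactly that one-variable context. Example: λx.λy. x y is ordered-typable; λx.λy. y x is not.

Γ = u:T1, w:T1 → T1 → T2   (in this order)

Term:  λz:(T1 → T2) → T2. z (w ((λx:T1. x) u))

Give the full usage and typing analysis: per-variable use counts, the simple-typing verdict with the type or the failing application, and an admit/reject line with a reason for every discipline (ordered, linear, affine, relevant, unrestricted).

use counts: u ×1, w ×1, z (bound) ×1, x (bound) ×1
order of uses: z, w, x, u
typing: the term checks, with type ((T1 → T2) → T2) → T2
ordered: ✗ — no contiguous prefix/suffix split fits z, w, x, u
linear: ✓ — exactly-once usage across u, w, z, x
affine: ✓ — none of u, w, z, x used more than once
relevant: ✓ — at least one use each (u, w, z, x)
unrestricted: ✓ — type-checks (((T1 → T2) → T2) → T2) and nothing is barred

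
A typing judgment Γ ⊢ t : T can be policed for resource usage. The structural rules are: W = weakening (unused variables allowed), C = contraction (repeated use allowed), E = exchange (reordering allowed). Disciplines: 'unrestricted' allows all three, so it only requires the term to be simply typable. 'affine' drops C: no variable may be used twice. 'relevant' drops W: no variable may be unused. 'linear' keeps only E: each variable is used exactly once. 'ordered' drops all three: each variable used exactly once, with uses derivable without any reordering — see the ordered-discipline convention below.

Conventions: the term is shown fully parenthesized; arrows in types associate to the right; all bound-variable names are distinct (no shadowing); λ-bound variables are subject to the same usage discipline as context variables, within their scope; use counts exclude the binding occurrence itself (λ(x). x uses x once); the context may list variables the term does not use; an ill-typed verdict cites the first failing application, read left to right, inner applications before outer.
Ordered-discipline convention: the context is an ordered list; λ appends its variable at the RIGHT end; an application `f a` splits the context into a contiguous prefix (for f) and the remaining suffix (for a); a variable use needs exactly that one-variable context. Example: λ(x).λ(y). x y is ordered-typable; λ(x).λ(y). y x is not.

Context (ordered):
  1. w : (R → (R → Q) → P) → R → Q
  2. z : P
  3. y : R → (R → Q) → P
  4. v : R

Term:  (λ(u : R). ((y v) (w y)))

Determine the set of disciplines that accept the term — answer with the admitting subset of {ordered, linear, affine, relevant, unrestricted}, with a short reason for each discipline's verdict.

accepted by: unrestricted
counts: w ×1, z ×0, y ×2, v ×1, u (λ-bound) ×0
order of uses: y, v, w, y
typing: ✓ — R → P
ordered: ✗, repeated use of y ×2; needs weakening: z, u unused
linear: ✗, repeated use of y ×2; needs weakening: z, u unused
affine: ✗, repeated use of y ×2
relevant: ✗, needs weakening: z, u unused
unrestricted: ✓, simply typable at R → P; W, C, E all held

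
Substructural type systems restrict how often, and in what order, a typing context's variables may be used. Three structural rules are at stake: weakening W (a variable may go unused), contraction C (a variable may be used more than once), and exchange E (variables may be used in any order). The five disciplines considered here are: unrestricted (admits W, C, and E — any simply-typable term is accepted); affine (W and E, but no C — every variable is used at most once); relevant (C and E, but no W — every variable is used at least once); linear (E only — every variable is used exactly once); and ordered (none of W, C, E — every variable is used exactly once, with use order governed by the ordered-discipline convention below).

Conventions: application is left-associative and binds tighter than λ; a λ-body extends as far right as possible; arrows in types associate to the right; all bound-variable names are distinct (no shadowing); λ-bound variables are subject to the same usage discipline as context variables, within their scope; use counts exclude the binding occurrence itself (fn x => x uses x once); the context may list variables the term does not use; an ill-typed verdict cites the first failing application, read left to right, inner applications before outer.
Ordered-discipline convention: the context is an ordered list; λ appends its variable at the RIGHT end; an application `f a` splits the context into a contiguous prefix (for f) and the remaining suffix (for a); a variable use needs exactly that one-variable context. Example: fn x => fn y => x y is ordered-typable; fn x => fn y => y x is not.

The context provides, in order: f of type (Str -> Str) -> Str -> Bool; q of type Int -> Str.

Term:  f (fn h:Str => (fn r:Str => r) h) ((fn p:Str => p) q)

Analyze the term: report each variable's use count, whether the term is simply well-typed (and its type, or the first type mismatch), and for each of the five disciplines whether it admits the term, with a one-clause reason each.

usage: f ×1; q ×1; h [bound] ×1; r [bound] ×1; p [bound] ×1
left-to-right use order: f, r, h, p, q
typing: ill-typed: a function awaiting Str gets Int -> Str
ordered: ✗ — fails simple typing
linear: ✗ — a type mismatch blocks all five
affine: ✗ — the type mismatch rejects it
relevant: ✗ — not simply typable
unrestricted: ✗ — fails simple typing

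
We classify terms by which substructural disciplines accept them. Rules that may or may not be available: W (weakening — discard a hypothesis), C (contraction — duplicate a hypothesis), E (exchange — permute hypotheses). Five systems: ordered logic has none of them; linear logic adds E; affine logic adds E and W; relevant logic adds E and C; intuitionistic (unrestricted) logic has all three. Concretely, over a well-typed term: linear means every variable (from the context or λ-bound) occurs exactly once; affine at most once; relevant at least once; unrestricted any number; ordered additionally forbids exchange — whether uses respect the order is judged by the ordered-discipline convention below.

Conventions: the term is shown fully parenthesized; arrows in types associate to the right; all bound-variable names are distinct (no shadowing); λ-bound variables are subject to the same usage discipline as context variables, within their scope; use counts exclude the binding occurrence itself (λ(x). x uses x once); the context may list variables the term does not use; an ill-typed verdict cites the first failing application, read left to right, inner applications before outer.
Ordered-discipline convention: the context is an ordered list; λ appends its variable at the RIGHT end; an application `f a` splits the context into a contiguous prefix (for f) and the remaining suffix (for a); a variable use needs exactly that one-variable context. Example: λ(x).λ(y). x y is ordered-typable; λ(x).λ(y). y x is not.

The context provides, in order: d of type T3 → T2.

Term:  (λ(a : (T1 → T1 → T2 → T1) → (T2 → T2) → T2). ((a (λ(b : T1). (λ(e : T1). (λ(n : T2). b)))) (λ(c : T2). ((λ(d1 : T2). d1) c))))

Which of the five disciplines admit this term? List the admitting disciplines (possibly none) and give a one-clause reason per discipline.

admitting disciplines: affine, unrestricted
counts: d: 0, a (bound): 1, b (bound): 1, e (bound): 0, n (bound): 0, c (bound): 1, d1 (bound): 1
order of uses: a, b, d1, c
typing: ✓ — ((T1 → T1 → T2 → T1) → (T2 → T2) → T2) → T2
ordered: ✗ — unused: d, e, n — weakening required
linear: ✗ — unused: d, e, n — weakening required
affine: ✓ — d, a, b, e, n, c, d1: no repeats, contraction unneeded
relevant: ✗ — unused: d, e, n — weakening required
unrestricted: ✓ — simply typable at ((T1 → T1 → T2 → T1) → (T2 → T2) → T2) → T2; W, C, E all held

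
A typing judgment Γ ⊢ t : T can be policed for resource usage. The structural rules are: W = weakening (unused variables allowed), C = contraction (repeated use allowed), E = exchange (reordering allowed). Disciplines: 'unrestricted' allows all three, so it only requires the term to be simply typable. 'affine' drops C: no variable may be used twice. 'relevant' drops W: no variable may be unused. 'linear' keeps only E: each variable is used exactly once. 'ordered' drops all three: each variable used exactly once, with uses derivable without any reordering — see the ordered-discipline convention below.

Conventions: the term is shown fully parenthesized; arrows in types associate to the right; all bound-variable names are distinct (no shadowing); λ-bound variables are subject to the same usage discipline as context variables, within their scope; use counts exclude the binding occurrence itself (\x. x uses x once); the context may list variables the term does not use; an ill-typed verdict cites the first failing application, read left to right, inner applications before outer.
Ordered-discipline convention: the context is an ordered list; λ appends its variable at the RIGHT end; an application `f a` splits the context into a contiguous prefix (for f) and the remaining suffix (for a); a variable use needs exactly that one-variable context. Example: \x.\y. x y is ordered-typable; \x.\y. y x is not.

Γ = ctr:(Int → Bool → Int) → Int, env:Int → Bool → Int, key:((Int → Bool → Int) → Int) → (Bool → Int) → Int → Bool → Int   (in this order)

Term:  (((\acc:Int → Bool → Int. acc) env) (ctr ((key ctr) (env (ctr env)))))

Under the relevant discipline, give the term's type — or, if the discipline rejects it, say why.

term : Bool → Int
counts: ctr ×3, env ×3, key ×1, acc (bound) ×1
left-to-right use order: acc, env, ctr, key, ctr, env, ctr, env
typing: well-typed at Bool → Int
per-discipline verdicts: ordered ✗ | linear ✗ | affine ✗ | relevant ✓ | unrestricted ✓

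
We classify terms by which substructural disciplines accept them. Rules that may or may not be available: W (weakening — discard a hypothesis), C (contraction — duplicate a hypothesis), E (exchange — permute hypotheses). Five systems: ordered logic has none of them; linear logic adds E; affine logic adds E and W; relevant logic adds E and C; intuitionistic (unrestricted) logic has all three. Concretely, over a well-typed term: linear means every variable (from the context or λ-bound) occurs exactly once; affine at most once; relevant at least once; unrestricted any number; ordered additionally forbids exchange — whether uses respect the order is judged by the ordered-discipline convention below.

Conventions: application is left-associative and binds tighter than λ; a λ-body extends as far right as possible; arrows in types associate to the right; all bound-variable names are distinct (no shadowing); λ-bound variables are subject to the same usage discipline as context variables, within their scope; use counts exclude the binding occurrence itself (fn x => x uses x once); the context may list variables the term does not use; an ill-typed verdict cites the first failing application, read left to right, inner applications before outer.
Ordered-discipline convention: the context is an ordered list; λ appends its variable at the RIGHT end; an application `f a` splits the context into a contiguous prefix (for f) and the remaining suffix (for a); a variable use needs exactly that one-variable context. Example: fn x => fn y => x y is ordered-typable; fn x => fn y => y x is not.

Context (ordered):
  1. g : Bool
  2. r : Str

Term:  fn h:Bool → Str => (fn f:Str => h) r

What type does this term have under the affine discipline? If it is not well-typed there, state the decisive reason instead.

term : (Bool → Str) → Bool → Str
use counts: g: 0; r: 1; h [bound]: 1; f [bound]: 0
left-to-right use order: h, r
typing: well-typed — term : (Bool → Str) → Bool → Str
across the five disciplines: ordered ✗ · linear ✗ · affine ✓ · relevant ✗ · unrestricted ✓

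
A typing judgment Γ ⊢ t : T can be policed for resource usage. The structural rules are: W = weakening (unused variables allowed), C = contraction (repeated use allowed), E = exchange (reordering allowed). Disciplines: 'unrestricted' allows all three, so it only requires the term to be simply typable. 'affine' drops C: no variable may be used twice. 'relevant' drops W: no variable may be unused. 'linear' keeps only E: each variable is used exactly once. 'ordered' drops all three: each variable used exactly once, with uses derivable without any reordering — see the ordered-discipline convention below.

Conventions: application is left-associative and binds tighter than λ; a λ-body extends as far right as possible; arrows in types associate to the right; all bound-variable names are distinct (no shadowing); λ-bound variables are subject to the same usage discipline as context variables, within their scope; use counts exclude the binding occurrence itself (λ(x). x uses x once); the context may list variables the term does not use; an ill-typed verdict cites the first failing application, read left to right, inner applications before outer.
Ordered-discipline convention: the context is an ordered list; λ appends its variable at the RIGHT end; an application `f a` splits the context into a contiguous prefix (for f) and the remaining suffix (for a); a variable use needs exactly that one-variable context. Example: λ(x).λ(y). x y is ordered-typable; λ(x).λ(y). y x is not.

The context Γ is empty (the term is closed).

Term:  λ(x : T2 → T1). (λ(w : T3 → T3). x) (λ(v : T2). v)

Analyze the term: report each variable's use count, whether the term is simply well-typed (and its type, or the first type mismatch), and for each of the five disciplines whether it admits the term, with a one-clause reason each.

use counts: x (λ-bound) ×1; w (λ-bound) ×0; v (λ-bound) ×1
order of uses: x, v
typing: ill-typed: a function awaiting T3 → T3 gets T2 → T2
ordered: ✗, the type mismatch rejects it
linear: ✗, not simply typable
affine: ✗, fails simple typing
relevant: ✗, a type mismatch blocks all five
unrestricted: ✗, the type mismatch rejects it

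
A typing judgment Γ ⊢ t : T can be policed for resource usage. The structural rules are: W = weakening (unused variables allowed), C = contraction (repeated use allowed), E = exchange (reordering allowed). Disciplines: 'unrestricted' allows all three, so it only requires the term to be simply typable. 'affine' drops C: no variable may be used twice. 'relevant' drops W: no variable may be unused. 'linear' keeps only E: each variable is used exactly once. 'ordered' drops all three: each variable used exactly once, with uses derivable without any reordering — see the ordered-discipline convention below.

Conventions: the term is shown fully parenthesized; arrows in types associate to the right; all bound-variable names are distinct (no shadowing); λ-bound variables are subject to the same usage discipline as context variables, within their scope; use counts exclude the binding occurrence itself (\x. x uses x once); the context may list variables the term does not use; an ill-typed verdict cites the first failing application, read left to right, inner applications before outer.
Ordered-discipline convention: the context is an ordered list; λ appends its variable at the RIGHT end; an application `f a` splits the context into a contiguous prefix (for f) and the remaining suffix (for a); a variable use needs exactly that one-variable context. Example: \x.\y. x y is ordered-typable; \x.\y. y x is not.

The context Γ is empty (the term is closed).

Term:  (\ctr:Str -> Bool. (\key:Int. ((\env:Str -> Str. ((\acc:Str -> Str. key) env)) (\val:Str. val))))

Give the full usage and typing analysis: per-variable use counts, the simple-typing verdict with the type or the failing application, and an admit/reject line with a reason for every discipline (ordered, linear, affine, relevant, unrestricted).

variable uses: ctr (bound): 0×; key (bound): 1×; env (bound): 1×; acc (bound): 0×; val (bound): 1×
uses in reading order: key, env, val
typing: the term checks, with type (Str -> Bool) -> Int -> Int
ordered ✗ (needs weakening: ctr, acc unused)
linear ✗ (needs weakening: ctr, acc unused)
affine ✓ (at most one use each (ctr, key, env, acc, val))
relevant ✗ (needs weakening: ctr, acc unused)
unrestricted ✓ (simply typable at (Str -> Bool) -> Int -> Int; W, C, E all held)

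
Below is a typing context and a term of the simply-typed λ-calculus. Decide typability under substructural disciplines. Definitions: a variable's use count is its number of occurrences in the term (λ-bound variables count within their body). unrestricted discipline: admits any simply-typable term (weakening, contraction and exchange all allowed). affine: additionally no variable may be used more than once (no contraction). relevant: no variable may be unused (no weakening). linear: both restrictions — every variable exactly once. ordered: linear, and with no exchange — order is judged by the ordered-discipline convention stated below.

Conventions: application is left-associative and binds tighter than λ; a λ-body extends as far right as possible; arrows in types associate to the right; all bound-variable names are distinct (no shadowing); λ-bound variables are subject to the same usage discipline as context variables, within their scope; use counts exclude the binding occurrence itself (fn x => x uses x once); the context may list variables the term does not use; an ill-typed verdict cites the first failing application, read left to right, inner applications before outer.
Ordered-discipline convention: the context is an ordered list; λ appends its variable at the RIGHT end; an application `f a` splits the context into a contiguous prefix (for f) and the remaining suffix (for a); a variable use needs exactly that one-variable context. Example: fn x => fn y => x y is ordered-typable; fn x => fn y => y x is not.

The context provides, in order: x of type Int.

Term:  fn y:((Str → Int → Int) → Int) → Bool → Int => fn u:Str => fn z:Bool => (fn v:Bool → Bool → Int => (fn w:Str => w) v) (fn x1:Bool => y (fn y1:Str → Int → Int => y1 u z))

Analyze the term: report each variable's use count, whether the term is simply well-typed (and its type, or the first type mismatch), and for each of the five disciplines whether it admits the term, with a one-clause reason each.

counts: x ×0; y (λ-bound) ×1; u (λ-bound) ×1; z (λ-bound) ×1; v (λ-bound) ×1; w (λ-bound) ×1; x1 (λ-bound) ×0; y1 (λ-bound) ×1
use order (left to right): w, v, y, y1, u, z
typing: ill-typed: an argument Bool → Bool → Int mismatches the expected Str
ordered: ✗, fails simple typing
linear: ✗, a type mismatch blocks all five
affine: ✗, the type mismatch rejects it
relevant: ✗, not simply typable
unrestricted: ✗, fails simple typing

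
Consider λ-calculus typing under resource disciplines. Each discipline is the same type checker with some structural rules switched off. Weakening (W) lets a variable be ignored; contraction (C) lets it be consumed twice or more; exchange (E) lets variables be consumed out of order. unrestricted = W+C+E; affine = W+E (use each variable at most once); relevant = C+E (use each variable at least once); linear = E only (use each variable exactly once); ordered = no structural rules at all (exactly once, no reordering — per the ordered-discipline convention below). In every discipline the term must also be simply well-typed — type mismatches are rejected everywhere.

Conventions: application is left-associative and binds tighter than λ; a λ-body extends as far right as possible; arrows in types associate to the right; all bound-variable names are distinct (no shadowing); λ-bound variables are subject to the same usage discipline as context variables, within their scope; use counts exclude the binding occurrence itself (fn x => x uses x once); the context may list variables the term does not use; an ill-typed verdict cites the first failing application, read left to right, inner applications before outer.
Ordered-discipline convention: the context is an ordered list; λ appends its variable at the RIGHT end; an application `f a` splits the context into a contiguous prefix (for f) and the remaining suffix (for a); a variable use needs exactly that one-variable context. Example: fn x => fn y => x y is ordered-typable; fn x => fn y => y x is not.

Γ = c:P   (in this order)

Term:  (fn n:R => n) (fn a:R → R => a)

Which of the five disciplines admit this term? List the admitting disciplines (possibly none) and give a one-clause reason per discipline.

admitted in: none
variable uses: c ×0; n [bound] ×1; a [bound] ×1
left-to-right use order: n, a
typing: ill-typed: an argument (R → R) → R → R mismatches the expected R
ordered ✗ (the type mismatch rejects it)
linear ✗ (not simply typable)
affine ✗ (fails simple typing)
relevant ✗ (a type mismatch blocks all five)
unrestricted ✗ (the type mismatch rejects it)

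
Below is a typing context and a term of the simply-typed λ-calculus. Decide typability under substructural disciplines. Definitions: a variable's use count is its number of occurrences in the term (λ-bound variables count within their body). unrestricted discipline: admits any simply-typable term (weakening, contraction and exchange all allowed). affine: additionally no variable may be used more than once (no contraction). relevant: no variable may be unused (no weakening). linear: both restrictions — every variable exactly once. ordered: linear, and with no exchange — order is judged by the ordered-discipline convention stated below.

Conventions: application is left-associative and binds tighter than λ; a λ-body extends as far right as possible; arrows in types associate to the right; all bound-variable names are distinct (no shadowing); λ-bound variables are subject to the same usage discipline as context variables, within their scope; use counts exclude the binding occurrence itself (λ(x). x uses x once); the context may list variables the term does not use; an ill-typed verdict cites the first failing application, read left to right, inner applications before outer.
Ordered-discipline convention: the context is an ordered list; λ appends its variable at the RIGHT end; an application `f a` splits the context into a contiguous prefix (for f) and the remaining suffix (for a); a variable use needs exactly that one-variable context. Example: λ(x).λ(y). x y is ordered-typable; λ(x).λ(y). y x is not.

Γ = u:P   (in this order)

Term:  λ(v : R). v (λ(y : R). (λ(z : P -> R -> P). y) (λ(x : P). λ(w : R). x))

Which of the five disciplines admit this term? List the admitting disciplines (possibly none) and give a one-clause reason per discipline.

admitted in: none
variable uses: u: 0×; v [bound]: 1×; y [bound]: 1×; z [bound]: 0×; x [bound]: 1×; w [bound]: 0×
use order (left to right): v, y, x
typing: ill-typed: can't apply a value of type R
ordered: ✗, a type mismatch blocks all five
linear: ✗, the type mismatch rejects it
affine: ✗, not simply typable
relevant: ✗, fails simple typing
unrestricted: ✗, a type mismatch blocks all five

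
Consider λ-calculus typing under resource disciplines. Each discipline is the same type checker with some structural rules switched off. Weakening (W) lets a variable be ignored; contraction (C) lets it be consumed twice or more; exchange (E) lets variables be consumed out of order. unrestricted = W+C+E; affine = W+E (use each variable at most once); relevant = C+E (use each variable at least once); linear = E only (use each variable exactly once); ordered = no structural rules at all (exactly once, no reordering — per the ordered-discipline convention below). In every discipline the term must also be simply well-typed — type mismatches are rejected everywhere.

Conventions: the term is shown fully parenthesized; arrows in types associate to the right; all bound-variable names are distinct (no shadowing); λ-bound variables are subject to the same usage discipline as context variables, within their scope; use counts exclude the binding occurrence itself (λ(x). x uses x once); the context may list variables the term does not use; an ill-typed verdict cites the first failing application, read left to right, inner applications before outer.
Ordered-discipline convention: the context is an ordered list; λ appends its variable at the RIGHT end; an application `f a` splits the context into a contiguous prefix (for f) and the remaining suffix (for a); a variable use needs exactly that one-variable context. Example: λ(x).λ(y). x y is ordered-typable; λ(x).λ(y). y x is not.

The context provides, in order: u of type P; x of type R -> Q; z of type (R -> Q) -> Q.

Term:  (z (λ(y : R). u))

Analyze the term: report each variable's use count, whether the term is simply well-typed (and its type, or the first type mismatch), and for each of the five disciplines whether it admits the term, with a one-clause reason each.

usage: u ×1, x ×0, z ×1, y (λ-bound) ×0
left-to-right use order: z, u
typing: ill-typed: an application expects R -> Q but receives R -> P
ordered: ✗, the type mismatch rejects it
linear: ✗, not simply typable
affine: ✗, fails simple typing
relevant: ✗, a type mismatch blocks all five
unrestricted: ✗, the type mismatch rejects it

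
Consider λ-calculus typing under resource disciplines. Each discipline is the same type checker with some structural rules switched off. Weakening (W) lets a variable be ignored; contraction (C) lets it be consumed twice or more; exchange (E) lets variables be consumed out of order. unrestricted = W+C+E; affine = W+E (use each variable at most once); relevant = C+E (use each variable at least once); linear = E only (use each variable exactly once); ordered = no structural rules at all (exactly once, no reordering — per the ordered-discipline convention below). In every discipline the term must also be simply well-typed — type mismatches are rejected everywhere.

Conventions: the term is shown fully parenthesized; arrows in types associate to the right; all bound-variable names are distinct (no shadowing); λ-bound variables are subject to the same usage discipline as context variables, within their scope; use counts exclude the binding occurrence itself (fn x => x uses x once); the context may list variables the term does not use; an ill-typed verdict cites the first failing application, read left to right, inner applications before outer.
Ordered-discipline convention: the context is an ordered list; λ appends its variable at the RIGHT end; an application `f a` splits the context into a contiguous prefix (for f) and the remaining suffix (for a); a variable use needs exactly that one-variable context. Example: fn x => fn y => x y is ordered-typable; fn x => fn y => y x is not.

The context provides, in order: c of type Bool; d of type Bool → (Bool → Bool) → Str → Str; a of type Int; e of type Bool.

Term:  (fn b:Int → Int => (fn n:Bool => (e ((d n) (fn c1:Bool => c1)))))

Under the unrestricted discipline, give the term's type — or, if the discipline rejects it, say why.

not well-typed under unrestricted — a type mismatch blocks all five
variable uses: c: 0, d: 1, a: 0, e: 1, b [bound]: 0, n [bound]: 1, c1 [bound]: 1
uses in reading order: e, d, n, c1
typing: ill-typed: non-function type Bool applied to an argument
summary: ordered ✗ | linear ✗ | affine ✗ | relevant ✗ | unrestricted ✗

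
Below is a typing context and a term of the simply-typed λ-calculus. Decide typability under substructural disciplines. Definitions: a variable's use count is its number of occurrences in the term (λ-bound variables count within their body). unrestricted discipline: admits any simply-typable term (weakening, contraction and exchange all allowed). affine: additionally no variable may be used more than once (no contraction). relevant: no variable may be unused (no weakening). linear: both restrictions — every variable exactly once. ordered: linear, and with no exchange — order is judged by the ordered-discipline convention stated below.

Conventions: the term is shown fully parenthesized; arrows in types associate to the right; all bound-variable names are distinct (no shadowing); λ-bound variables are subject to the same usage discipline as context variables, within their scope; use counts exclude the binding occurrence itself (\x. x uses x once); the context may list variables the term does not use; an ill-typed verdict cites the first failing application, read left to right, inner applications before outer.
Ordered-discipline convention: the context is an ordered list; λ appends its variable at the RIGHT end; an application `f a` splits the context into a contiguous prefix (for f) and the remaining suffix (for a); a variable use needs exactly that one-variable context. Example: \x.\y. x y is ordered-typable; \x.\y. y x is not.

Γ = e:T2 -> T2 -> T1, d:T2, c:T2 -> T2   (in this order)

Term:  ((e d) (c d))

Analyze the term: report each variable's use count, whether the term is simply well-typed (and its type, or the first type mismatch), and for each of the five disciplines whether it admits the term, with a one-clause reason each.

usage: e: 1; d: 2; c: 1
uses in reading order: e, d, c, d
typing: ✓ — T1
ordered: ✗ — needs contraction — d ×2
linear: ✗ — needs contraction — d ×2
affine: ✗ — needs contraction — d ×2
relevant: ✓ — none of e, d, c goes unused
unrestricted: ✓ — simply typable at T1; W, C, E all held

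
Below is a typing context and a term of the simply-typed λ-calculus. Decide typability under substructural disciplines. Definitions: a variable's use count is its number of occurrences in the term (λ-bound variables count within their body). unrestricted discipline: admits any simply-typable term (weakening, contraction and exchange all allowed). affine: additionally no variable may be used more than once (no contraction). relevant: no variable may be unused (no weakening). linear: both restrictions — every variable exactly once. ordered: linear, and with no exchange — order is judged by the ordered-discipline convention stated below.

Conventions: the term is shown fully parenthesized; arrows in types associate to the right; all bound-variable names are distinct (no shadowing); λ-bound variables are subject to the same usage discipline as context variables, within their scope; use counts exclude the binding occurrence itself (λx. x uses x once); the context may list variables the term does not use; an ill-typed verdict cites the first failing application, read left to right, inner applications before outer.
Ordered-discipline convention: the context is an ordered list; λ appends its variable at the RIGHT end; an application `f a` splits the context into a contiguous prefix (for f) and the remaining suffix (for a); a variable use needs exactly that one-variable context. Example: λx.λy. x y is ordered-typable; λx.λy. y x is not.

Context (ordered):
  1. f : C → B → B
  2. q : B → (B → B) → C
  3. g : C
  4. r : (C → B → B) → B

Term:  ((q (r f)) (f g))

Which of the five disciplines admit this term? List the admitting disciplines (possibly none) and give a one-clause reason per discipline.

accepted by: relevant, unrestricted
use counts: f ×2, q ×1, g ×1, r ×1
left-to-right use order: q, r, f, f, g
typing: well-typed — term : C
ordered ✗ (uses contraction: f ×2)
linear ✗ (uses contraction: f ×2)
affine ✗ (uses contraction: f ×2)
relevant ✓ (every one of f, q, g, r appears)
unrestricted ✓ (typability at C is all that's needed)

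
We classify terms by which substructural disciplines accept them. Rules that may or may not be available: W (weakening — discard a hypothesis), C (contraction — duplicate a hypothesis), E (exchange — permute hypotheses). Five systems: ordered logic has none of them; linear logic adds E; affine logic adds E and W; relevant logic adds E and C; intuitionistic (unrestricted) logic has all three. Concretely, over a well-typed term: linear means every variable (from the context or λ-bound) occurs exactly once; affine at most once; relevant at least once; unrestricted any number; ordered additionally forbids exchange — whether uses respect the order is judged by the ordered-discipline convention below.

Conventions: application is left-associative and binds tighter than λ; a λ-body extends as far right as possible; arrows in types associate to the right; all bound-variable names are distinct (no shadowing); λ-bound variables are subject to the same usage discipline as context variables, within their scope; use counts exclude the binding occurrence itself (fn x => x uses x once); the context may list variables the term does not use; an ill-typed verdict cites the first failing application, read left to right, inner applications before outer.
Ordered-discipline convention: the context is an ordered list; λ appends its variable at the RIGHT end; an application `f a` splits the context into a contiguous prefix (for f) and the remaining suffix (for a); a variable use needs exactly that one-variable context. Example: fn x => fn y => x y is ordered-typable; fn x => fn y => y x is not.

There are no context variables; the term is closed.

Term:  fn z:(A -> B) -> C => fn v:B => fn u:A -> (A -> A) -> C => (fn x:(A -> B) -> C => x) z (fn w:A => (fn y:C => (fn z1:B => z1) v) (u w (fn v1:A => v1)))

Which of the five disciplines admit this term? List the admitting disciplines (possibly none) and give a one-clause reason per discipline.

admitting disciplines: affine, unrestricted
use counts: z (bound)=1; v (bound)=1; u (bound)=1; x (bound)=1; w (bound)=1; y (bound)=0; z1 (bound)=1; v1 (bound)=1
uses in reading order: x, z, z1, v, u, w, v1
typing: ✓ — ((A -> B) -> C) -> B -> (A -> (A -> A) -> C) -> C
ordered: ✗ — y left unused
linear: ✗ — y left unused
affine: ✓ — z, v, u, x, w, y, z1, v1: no repeats, contraction unneeded
relevant: ✗ — y left unused
unrestricted: ✓ — simply typable at ((A -> B) -> C) -> B -> (A -> (A -> A) -> C) -> C; W, C, E all held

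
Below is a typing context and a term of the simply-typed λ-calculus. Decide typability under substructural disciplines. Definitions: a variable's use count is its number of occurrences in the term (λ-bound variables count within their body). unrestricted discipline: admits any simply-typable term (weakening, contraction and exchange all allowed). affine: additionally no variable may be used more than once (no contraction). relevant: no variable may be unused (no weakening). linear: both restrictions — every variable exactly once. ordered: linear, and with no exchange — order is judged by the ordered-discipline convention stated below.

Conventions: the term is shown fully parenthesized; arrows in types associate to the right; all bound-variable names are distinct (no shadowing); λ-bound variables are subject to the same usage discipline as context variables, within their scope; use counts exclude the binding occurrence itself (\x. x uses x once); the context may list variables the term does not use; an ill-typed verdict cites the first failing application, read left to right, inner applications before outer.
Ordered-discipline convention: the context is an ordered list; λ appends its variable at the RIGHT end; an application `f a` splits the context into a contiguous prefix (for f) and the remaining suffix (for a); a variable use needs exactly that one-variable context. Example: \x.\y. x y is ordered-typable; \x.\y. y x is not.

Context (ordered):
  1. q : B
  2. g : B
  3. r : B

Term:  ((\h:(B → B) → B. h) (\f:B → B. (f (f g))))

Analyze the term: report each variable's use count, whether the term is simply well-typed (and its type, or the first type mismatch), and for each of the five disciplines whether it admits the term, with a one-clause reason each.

variable uses: q: 0; g: 1; r: 0; h (bound): 1; f (bound): 2
left-to-right use order: h, f, f, g
typing: well-typed at (B → B) → B
ordered ✗ (repeated use of f ×2; needs weakening: q, r unused)
linear ✗ (repeated use of f ×2; needs weakening: q, r unused)
affine ✗ (repeated use of f ×2)
relevant ✗ (needs weakening: q, r unused)
unrestricted ✓ (type-checks ((B → B) → B) and nothing is barred)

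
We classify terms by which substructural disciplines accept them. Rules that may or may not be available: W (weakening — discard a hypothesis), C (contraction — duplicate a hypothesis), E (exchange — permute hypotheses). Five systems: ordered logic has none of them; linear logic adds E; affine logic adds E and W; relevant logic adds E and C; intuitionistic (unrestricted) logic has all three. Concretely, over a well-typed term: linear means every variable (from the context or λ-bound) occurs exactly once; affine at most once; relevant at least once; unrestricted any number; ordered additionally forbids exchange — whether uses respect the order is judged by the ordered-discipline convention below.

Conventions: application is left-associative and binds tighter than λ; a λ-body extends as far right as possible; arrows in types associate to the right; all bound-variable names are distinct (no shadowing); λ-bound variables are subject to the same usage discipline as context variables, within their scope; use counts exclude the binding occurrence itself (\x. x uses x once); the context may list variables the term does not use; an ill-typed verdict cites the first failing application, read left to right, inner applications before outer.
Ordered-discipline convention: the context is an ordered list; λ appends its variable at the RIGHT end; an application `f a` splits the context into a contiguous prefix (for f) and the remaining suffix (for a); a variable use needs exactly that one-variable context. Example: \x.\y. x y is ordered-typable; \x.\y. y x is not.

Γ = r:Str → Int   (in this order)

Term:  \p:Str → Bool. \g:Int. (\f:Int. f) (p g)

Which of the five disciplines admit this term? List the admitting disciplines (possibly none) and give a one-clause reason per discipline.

admitted in: none
usage: r ×0, p (λ-bound) ×1, g (λ-bound) ×1, f (λ-bound) ×1
order of uses: f, p, g
typing: ill-typed: a function awaiting Str gets Int
ordered: ✗ — not simply typable
linear: ✗ — fails simple typing
affine: ✗ — a type mismatch blocks all five
relevant: ✗ — the type mismatch rejects it
unrestricted: ✗ — not simply typable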